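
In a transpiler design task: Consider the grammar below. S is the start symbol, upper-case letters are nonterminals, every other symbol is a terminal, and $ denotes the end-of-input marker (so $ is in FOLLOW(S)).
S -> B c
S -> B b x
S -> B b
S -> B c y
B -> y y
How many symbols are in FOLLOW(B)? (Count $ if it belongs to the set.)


S is the start symbol and does not occur in any rule body, so FOLLOW(S) = {$}.
Examining every occurrence of B in a rule body:
  S -> B c : B is followed by terminal 'c' -> add 'c'
  S -> B b x : B is followed by terminal 'b' -> add 'b'
  S -> B b : B is followed by terminal 'b' -> add 'b' (already in the set)
  S -> B c y : B is followed by terminal 'c' -> add 'c' (already in the set)
  B -> y y : B does not occur in the body -> contributes nothing
FOLLOW(B) = {b, c}
Count: 2

2


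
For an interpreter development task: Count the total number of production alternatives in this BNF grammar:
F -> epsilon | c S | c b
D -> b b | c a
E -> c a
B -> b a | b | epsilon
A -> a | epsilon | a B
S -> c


Counting alternatives per rule:
  F: 3 alternative(s)
  D: 2 alternative(s)
  E: 1 alternative(s)
  B: 3 alternative(s)
  A: 3 alternative(s)
  S: 1 alternative(s)
Sum: 3 + 2 + 1 + 3 + 3 + 1 = 13

13


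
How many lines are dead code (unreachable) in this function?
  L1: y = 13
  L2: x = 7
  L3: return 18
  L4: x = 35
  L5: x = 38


Analyzing control flow:
  L1: reachable (before return)
  L2: reachable (before return)
  L3: reachable (return statement)
  L4: DEAD (after return at L3)
  L5: DEAD (after return at L3)
Return at L3, total lines = 5
Dead lines: L4 through L5
Count: 2

2


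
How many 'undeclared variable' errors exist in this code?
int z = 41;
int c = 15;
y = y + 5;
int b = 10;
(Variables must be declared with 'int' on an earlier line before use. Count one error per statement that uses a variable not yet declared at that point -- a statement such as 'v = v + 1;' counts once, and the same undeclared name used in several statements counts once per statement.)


Scanning code line by line:
  Line 1: declare 'z' -> declared = ['z']
  Line 2: declare 'c' -> declared = ['c', 'z']
  Line 3: use 'y' -> ERROR (undeclared)
  Line 4: declare 'b' -> declared = ['b', 'c', 'z']
Total undeclared variable errors: 1

1


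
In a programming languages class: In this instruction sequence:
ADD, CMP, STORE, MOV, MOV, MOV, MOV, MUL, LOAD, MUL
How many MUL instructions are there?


Scanning instruction sequence for MUL:
  Position 1: ADD
  Position 2: CMP
  Position 3: STORE
  Position 4: MOV
  Position 5: MOV
  Position 6: MOV
  Position 7: MOV
  Position 8: MUL <- MATCH
  Position 9: LOAD
  Position 10: MUL <- MATCH
Matches at positions: [8, 10]
Total MUL count: 2

2


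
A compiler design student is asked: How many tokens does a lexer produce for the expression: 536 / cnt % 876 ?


Scanning '536 / cnt % 876'
Token 1: '536' -> integer_literal
Token 2: '/' -> operator
Token 3: 'cnt' -> identifier
Token 4: '%' -> operator
Token 5: '876' -> integer_literal
Total tokens: 5

5


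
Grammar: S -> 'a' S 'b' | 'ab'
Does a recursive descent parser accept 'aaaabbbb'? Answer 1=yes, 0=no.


Grammar accepts strings of the form a^n b^n (n >= 1)
Word: 'aaaabbbb'
Counting: 4 a's and 4 b's
Check: 4 == 4? Yes
Derivation (S -> aSb applied 3 time(s), then S -> ab): S => aSb => aaSbb => aaaSbbb => aaaabbbb
Accepted

1


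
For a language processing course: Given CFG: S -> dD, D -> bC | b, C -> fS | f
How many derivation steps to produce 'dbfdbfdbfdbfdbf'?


Grammar: S -> dD, D -> bC | b, C -> fS | f
Deriving 'dbfdbfdbfdbfdbf':
Step 1: S -> dD => dD
Step 2: D -> bC => dbC
Step 3: C -> fS => dbfS
Step 4: S -> dD => dbfdD
Step 5: D -> bC => dbfdbC
Step 6: C -> fS => dbfdbfS
Step 7: S -> dD => dbfdbfdD
Step 8: D -> bC => dbfdbfdbC
Step 9: C -> fS => dbfdbfdbfS
Step 10: S -> dD => dbfdbfdbfdD
Step 11: D -> bC => dbfdbfdbfdbC
Step 12: C -> fS => dbfdbfdbfdbfS
Step 13: S -> dD => dbfdbfdbfdbfdD
Step 14: D -> bC => dbfdbfdbfdbfdbC
Step 15: C -> f => dbfdbfdbfdbfdbf
Total derivation steps: 15

15


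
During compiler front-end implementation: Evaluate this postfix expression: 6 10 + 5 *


Processing tokens left to right:
Push 6, Push 10
Pop 6 and 10, compute 6 + 10 = 16, push 16
Push 5
Pop 16 and 5, compute 16 * 5 = 80, push 80
Stack result: 80

80


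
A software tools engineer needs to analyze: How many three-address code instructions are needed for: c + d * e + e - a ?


Expression: c + d * e + e - a
Generating three-address code (respecting * over +/- precedence):
  Instruction 1: t1 = d * e
  Instruction 2: t2 = c + t1
  Instruction 3: t3 = t2 + e
  Instruction 4: t4 = t3 - a
Total instructions: 4

4


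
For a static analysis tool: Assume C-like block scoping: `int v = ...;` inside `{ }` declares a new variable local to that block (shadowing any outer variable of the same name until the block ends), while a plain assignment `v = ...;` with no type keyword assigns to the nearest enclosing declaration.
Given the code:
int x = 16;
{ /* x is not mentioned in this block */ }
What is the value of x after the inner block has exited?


Analyzing scoping rules:
Outer scope: declares x = 16
Inner block: x is neither redeclared nor assigned -> unchanged
After the block -> 16
Result: 16

16


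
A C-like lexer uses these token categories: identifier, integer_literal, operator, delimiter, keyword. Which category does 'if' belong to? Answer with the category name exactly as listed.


Token: 'if'
Checking categories:
  identifier: no
  integer_literal: no
  operator: no
  keyword: YES
  delimiter: no
Category: keyword

keyword


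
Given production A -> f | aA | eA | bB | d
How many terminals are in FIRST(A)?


Production: A -> f | aA | eA | bB | d
Examining each alternative for leading terminals:
  A -> f : first terminal = 'f'
  A -> aA : first terminal = 'a'
  A -> eA : first terminal = 'e'
  A -> bB : first terminal = 'b'
  A -> d : first terminal = 'd'
FIRST(A) = {a, b, d, e, f}
Count: 5

5


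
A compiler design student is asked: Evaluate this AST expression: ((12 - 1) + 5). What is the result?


Expression: ((12 - 1) + 5)
Evaluating step by step:
  12 - 1 = 11
  11 + 5 = 16
Result: 16

16


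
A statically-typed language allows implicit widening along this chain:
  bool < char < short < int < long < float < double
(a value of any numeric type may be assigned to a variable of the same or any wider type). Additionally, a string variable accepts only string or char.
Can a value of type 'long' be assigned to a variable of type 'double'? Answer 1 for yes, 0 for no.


Target variable type: double
Source value type: long
Numeric ranks: long=4, double=6
Widening allowed iff rank(source) <= rank(target): 4 <= 6? Yes
Result: 1

1


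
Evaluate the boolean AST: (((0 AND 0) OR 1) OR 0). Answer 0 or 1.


Step 1: Evaluate inner node
  0 AND 0 = 0
Step 2: Evaluate next node
  0 OR 1 = 1
Step 3: Evaluate root node
  1 OR 0 = 1

1


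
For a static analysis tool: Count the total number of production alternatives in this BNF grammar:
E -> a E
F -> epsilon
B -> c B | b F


Counting alternatives per rule:
  E: 1 alternative(s)
  F: 1 alternative(s)
  B: 2 alternative(s)
Sum: 1 + 1 + 2 = 4

4


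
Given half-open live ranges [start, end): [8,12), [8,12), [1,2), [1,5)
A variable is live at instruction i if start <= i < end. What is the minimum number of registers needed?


Live ranges:
  Var0: [8, 12)
  Var1: [8, 12)
  Var2: [1, 2)
  Var3: [1, 5)
Sweep-line events (position, delta, active):
  pos=1 start -> active=1
  pos=1 start -> active=2
  pos=2 end -> active=1
  pos=5 end -> active=0
  pos=8 start -> active=1
  pos=8 start -> active=2
  pos=12 end -> active=1
  pos=12 end -> active=0
Maximum simultaneous active: 2
Minimum registers needed: 2

2


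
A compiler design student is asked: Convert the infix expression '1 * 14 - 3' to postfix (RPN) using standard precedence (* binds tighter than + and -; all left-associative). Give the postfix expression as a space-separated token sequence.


Applying the shunting-yard algorithm:
  Operand 1 -> output
  Push '*' onto operator stack -> op-stack: [*]
  Operand 14 -> output
  See '-' (prec 1); top '*' (prec 2) >= it -> pop '*' to output
  Push '-' onto operator stack -> op-stack: [-]
  Operand 3 -> output
  End of input: pop '-' to output
Postfix result: 1 14 * 3 -

1 14 * 3 -


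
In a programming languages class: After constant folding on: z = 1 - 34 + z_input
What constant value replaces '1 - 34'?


Identifying constant sub-expression:
  Original: z = 1 - 34 + z_input
  1 and 34 are both compile-time constants
  Evaluating: 1 - 34 = -33
  After folding: z = -33 + z_input

-33


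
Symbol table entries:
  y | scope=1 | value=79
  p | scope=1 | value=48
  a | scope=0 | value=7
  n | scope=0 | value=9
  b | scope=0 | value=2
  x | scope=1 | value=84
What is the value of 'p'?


Searching symbol table for 'p':
  y | scope=1 | value=79
  p | scope=1 | value=48 <- MATCH
  a | scope=0 | value=7
  n | scope=0 | value=9
  b | scope=0 | value=2
  x | scope=1 | value=84
Found 'p' at scope 1 with value 48

48


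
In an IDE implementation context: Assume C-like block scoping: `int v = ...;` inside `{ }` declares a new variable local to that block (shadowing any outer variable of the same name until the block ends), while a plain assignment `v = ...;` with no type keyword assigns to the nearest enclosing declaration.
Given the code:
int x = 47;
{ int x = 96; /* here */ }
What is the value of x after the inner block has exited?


Analyzing scoping rules:
Outer scope: declares x = 47
Inner block: 'int x = 96;' declares a NEW x that shadows the outer one
When the block exits the inner x goes out of scope; the outer x was never modified -> 47
Result: 47

47


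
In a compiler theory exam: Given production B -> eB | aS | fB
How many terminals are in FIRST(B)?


Production: B -> eB | aS | fB
Examining each alternative for leading terminals:
  B -> eB : first terminal = 'e'
  B -> aS : first terminal = 'a'
  B -> fB : first terminal = 'f'
FIRST(B) = {a, e, f}
Count: 3

3


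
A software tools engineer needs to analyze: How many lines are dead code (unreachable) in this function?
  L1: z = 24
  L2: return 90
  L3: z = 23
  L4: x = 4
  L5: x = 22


Analyzing control flow:
  L1: reachable (before return)
  L2: reachable (return statement)
  L3: DEAD (after return at L2)
  L4: DEAD (after return at L2)
  L5: DEAD (after return at L2)
Return at L2, total lines = 5
Dead lines: L3 through L5
Count: 3

3


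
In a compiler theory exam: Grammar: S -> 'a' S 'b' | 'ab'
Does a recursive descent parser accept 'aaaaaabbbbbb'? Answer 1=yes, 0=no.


Grammar accepts strings of the form a^n b^n (n >= 1)
Word: 'aaaaaabbbbbb'
Counting: 6 a's and 6 b's
Check: 6 == 6? Yes
Derivation (S -> aSb applied 5 time(s), then S -> ab): S => aSb => aaSbb => aaaSbbb => aaaaSbbbb => aaaaaSbbbbb => aaaaaabbbbbb
Accepted

1


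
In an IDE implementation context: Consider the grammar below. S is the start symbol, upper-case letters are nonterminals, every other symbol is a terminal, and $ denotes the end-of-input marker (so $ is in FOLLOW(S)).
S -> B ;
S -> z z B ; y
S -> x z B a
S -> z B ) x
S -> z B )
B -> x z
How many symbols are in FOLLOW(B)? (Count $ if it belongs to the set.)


S is the start symbol and does not occur in any rule body, so FOLLOW(S) = {$}.
Examining every occurrence of B in a rule body:
  S -> B ; : B is followed by terminal ';' -> add ';'
  S -> z z B ; y : B is followed by terminal ';' -> add ';' (already in the set)
  S -> x z B a : B is followed by terminal 'a' -> add 'a'
  S -> z B ) x : B is followed by terminal ')' -> add ')'
  S -> z B ) : B is followed by terminal ')' -> add ')' (already in the set)
  B -> x z : B does not occur in the body -> contributes nothing
FOLLOW(B) = {), ;, a}
Count: 3

3


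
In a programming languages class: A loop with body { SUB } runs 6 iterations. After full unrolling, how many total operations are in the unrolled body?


Loop body operations: SUB (1 op per iteration)
Unrolling 6 iterations:
  Iteration 1: SUB (1 ops)
  Iteration 2: SUB (1 ops)
  Iteration 3: SUB (1 ops)
  Iteration 4: SUB (1 ops)
  Iteration 5: SUB (1 ops)
  Iteration 6: SUB (1 ops)
Total: 6 iterations * 1 ops/iter = 6 operations

6


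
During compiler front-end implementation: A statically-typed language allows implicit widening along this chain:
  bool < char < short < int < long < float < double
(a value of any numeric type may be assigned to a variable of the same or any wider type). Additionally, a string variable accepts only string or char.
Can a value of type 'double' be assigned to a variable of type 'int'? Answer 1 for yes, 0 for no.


Target variable type: int
Source value type: double
Numeric ranks: double=6, int=3
Widening allowed iff rank(source) <= rank(target): 6 <= 3? No
Result: 0

0


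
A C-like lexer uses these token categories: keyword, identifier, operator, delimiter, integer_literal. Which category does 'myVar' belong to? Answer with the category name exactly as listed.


Token: 'myVar'
Checking categories:
  identifier: YES
  integer_literal: no
  operator: no
  keyword: no
  delimiter: no
Category: identifier

identifier


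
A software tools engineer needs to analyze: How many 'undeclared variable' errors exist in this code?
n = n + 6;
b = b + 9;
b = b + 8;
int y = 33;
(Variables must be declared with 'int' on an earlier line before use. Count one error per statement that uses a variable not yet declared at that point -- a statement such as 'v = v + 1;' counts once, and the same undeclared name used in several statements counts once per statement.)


Scanning code line by line:
  Line 1: use 'n' -> ERROR (undeclared)
  Line 2: use 'b' -> ERROR (undeclared)
  Line 3: use 'b' -> ERROR (undeclared)
  Line 4: declare 'y' -> declared = ['y']
Total undeclared variable errors: 3

3


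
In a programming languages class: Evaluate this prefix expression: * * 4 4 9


Parsing prefix expression: * * 4 4 9
Step 1: Innermost operation '* 4 4'
  4 * 4 = 16
Step 2: Outer operation '* [16] 9'
  16 * 9 = 144

144


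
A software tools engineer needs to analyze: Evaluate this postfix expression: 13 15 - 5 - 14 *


Processing tokens left to right:
Push 13, Push 15
Pop 13 and 15, compute 13 - 15 = -2, push -2
Push 5
Pop -2 and 5, compute -2 - 5 = -7, push -7
Push 14
Pop -7 and 14, compute -7 * 14 = -98, push -98
Stack result: -98

-98


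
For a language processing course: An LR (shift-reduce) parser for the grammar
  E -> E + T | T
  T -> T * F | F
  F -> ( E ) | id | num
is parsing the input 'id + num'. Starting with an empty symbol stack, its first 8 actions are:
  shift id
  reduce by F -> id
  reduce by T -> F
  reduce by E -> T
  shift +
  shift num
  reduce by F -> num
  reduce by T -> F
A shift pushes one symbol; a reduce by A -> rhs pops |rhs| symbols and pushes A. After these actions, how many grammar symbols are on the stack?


Tracking the symbol stack through each action:
  Action 1: shift 'id' : push -> stack = [id] (size 1)
  Action 2: reduce by F -> id : pop 1, push F -> stack = [F] (size 1)
  Action 3: reduce by T -> F : pop 1, push T -> stack = [T] (size 1)
  Action 4: reduce by E -> T : pop 1, push E -> stack = [E] (size 1)
  Action 5: shift '+' : push -> stack = [E, +] (size 2)
  Action 6: shift 'num' : push -> stack = [E, +, num] (size 3)
  Action 7: reduce by F -> num : pop 1, push F -> stack = [E, +, F] (size 3)
  Action 8: reduce by T -> F : pop 1, push T -> stack = [E, +, T] (size 3)
Final stack size: 3

3


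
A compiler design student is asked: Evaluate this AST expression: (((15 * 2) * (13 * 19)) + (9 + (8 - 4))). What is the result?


Expression: (((15 * 2) * (13 * 19)) + (9 + (8 - 4)))
Evaluating step by step:
  15 * 2 = 30
  13 * 19 = 247
  30 * 247 = 7410
  8 - 4 = 4
  9 + 4 = 13
  7410 + 13 = 7423
Result: 7423

7423


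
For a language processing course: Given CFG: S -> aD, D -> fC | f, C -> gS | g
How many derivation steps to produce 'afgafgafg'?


Grammar: S -> aD, D -> fC | f, C -> gS | g
Deriving 'afgafgafg':
Step 1: S -> aD => aD
Step 2: D -> fC => afC
Step 3: C -> gS => afgS
Step 4: S -> aD => afgaD
Step 5: D -> fC => afgafC
Step 6: C -> gS => afgafgS
Step 7: S -> aD => afgafgaD
Step 8: D -> fC => afgafgafC
Step 9: C -> g => afgafgafg
Total derivation steps: 9

9


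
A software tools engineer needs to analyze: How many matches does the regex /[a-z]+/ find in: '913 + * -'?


Pattern: /[a-z]+/ (identifiers)
Input: '913 + * -'
Scanning for matches:
Total matches: 0

0


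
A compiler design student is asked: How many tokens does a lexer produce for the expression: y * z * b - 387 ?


Scanning 'y * z * b - 387'
Token 1: 'y' -> identifier
Token 2: '*' -> operator
Token 3: 'z' -> identifier
Token 4: '*' -> operator
Token 5: 'b' -> identifier
Token 6: '-' -> operator
Token 7: '387' -> integer_literal
Total tokens: 7

7


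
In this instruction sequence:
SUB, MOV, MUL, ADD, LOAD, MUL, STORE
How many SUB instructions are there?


Scanning instruction sequence for SUB:
  Position 1: SUB <- MATCH
  Position 2: MOV
  Position 3: MUL
  Position 4: ADD
  Position 5: LOAD
  Position 6: MUL
  Position 7: STORE
Matches at positions: [1]
Total SUB count: 1

1


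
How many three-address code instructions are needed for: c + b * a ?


Expression: c + b * a
Generating three-address code (respecting * over +/- precedence):
  Instruction 1: t1 = b * a
  Instruction 2: t2 = c + t1
Total instructions: 2

2


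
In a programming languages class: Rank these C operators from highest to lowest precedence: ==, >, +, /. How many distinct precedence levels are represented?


Looking up precedence for each operator:
  == -> precedence 3
  > -> precedence 4
  + -> precedence 5
  / -> precedence 6
Sorted highest to lowest: /, +, >, ==
Distinct precedence values: [6, 5, 4, 3]
Number of distinct levels: 4

4


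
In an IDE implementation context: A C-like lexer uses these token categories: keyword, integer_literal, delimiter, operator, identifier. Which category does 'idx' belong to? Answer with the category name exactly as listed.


Token: 'idx'
Checking categories:
  identifier: YES
  integer_literal: no
  operator: no
  keyword: no
  delimiter: no
Category: identifier

identifier


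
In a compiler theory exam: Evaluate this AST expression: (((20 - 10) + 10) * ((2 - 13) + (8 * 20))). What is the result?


Expression: (((20 - 10) + 10) * ((2 - 13) + (8 * 20)))
Evaluating step by step:
  20 - 10 = 10
  10 + 10 = 20
  2 - 13 = -11
  8 * 20 = 160
  -11 + 160 = 149
  20 * 149 = 2980
Result: 2980

2980


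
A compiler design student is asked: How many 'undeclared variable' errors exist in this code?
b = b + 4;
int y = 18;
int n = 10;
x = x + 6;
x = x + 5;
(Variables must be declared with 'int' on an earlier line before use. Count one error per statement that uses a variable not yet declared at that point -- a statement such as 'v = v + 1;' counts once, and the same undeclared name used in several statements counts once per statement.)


Scanning code line by line:
  Line 1: use 'b' -> ERROR (undeclared)
  Line 2: declare 'y' -> declared = ['y']
  Line 3: declare 'n' -> declared = ['n', 'y']
  Line 4: use 'x' -> ERROR (undeclared)
  Line 5: use 'x' -> ERROR (undeclared)
Total undeclared variable errors: 3

3


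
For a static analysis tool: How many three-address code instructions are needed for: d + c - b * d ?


Expression: d + c - b * d
Generating three-address code (respecting * over +/- precedence):
  Instruction 1: t1 = b * d
  Instruction 2: t2 = d + c
  Instruction 3: t3 = t2 - t1
Total instructions: 3

3


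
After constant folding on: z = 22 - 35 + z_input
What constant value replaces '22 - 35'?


Identifying constant sub-expression:
  Original: z = 22 - 35 + z_input
  22 and 35 are both compile-time constants
  Evaluating: 22 - 35 = -13
  After folding: z = -13 + z_input

-13


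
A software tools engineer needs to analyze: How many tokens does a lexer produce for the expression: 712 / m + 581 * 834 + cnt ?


Scanning '712 / m + 581 * 834 + cnt'
Token 1: '712' -> integer_literal
Token 2: '/' -> operator
Token 3: 'm' -> identifier
Token 4: '+' -> operator
Token 5: '581' -> integer_literal
Token 6: '*' -> operator
Token 7: '834' -> integer_literal
Token 8: '+' -> operator
Token 9: 'cnt' -> identifier
Total tokens: 9

9


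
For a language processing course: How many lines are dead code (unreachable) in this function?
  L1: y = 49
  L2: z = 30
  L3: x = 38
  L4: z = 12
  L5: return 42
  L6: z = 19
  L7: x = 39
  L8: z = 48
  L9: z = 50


Analyzing control flow:
  L1: reachable (before return)
  L2: reachable (before return)
  L3: reachable (before return)
  L4: reachable (before return)
  L5: reachable (return statement)
  L6: DEAD (after return at L5)
  L7: DEAD (after return at L5)
  L8: DEAD (after return at L5)
  L9: DEAD (after return at L5)
Return at L5, total lines = 9
Dead lines: L6 through L9
Count: 4

4


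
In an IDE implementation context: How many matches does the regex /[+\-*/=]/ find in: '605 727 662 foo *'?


Pattern: /[+\-*/=]/ (operators)
Input: '605 727 662 foo *'
Scanning for matches:
  Match 1: '*'
Total matches: 1

1


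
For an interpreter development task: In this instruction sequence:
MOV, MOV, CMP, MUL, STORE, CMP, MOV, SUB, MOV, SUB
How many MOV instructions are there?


Scanning instruction sequence for MOV:
  Position 1: MOV <- MATCH
  Position 2: MOV <- MATCH
  Position 3: CMP
  Position 4: MUL
  Position 5: STORE
  Position 6: CMP
  Position 7: MOV <- MATCH
  Position 8: SUB
  Position 9: MOV <- MATCH
  Position 10: SUB
Matches at positions: [1, 2, 7, 9]
Total MOV count: 4

4


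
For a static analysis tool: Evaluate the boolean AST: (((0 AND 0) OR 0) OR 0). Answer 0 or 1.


Step 1: Evaluate inner node
  0 AND 0 = 0
Step 2: Evaluate next node
  0 OR 0 = 0
Step 3: Evaluate root node
  0 OR 0 = 0

0


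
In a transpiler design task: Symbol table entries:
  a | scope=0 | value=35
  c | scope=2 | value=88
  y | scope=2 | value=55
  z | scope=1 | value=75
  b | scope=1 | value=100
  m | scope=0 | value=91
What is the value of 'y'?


Searching symbol table for 'y':
  a | scope=0 | value=35
  c | scope=2 | value=88
  y | scope=2 | value=55 <- MATCH
  z | scope=1 | value=75
  b | scope=1 | value=100
  m | scope=0 | value=91
Found 'y' at scope 2 with value 55

55


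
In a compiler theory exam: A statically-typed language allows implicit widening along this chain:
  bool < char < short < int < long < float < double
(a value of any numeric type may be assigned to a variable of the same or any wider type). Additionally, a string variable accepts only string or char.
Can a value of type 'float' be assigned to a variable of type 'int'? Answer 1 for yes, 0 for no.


Target variable type: int
Source value type: float
Numeric ranks: float=5, int=3
Widening allowed iff rank(source) <= rank(target): 5 <= 3? No
Result: 0

0


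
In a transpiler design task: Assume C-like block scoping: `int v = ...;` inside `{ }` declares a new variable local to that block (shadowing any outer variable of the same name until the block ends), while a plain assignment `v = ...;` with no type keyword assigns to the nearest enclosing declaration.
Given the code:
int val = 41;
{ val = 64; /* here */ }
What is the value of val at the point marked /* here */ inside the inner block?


Analyzing scoping rules:
Outer scope: declares val = 41
Inner block: 'val = 64;' has no type keyword, so it is an assignment to the outer val (no shadowing)
Inside the block, after the assignment -> 64
Result: 64

64


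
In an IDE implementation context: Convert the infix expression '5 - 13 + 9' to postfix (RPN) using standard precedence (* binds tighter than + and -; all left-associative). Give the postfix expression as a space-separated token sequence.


Applying the shunting-yard algorithm:
  Operand 5 -> output
  Push '-' onto operator stack -> op-stack: [-]
  Operand 13 -> output
  See '+' (prec 1); top '-' (prec 1) >= it -> pop '-' to output
  Push '+' onto operator stack -> op-stack: [+]
  Operand 9 -> output
  End of input: pop '+' to output
Postfix result: 5 13 - 9 +

5 13 - 9 +


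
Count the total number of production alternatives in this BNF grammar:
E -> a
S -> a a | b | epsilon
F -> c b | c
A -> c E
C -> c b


Counting alternatives per rule:
  E: 1 alternative(s)
  S: 3 alternative(s)
  F: 2 alternative(s)
  A: 1 alternative(s)
  C: 1 alternative(s)
Sum: 1 + 3 + 2 + 1 + 1 = 8

8


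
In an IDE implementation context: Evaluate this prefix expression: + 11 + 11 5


Parsing prefix expression: + 11 + 11 5
Step 1: Innermost operation '+ 11 5'
  11 + 5 = 16
Step 2: Outer operation '+ 11 [16]'
  11 + 16 = 27

27


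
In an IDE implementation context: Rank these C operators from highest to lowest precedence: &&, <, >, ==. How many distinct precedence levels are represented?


Looking up precedence for each operator:
  && -> precedence 2
  < -> precedence 4
  > -> precedence 4
  == -> precedence 3
Sorted highest to lowest: <, >, ==, &&
Distinct precedence values: [4, 3, 2]
Number of distinct levels: 3

3


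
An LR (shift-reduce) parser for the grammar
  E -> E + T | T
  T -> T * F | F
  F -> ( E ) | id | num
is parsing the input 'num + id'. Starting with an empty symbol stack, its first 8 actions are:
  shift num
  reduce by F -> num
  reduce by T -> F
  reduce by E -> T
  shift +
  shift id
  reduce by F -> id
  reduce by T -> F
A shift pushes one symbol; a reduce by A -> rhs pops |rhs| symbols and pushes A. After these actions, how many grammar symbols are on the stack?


Tracking the symbol stack through each action:
  Action 1: shift 'num' : push -> stack = [num] (size 1)
  Action 2: reduce by F -> num : pop 1, push F -> stack = [F] (size 1)
  Action 3: reduce by T -> F : pop 1, push T -> stack = [T] (size 1)
  Action 4: reduce by E -> T : pop 1, push E -> stack = [E] (size 1)
  Action 5: shift '+' : push -> stack = [E, +] (size 2)
  Action 6: shift 'id' : push -> stack = [E, +, id] (size 3)
  Action 7: reduce by F -> id : pop 1, push F -> stack = [E, +, F] (size 3)
  Action 8: reduce by T -> F : pop 1, push T -> stack = [E, +, T] (size 3)
Final stack size: 3

3


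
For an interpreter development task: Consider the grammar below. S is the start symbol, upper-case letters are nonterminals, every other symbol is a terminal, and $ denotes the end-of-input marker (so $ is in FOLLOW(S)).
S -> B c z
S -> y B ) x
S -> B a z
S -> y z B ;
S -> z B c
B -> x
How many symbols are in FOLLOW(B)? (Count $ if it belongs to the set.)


S is the start symbol and does not occur in any rule body, so FOLLOW(S) = {$}.
Examining every occurrence of B in a rule body:
  S -> B c z : B is followed by terminal 'c' -> add 'c'
  S -> y B ) x : B is followed by terminal ')' -> add ')'
  S -> B a z : B is followed by terminal 'a' -> add 'a'
  S -> y z B ; : B is followed by terminal ';' -> add ';'
  S -> z B c : B is followed by terminal 'c' -> add 'c' (already in the set)
  B -> x : B does not occur in the body -> contributes nothing
FOLLOW(B) = {), ;, a, c}
Count: 4

4


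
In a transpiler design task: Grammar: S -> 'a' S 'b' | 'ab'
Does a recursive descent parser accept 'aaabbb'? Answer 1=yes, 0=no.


Grammar accepts strings of the form a^n b^n (n >= 1)
Word: 'aaabbb'
Counting: 3 a's and 3 b's
Check: 3 == 3? Yes
Derivation (S -> aSb applied 2 time(s), then S -> ab): S => aSb => aaSbb => aaabbb
Accepted

1


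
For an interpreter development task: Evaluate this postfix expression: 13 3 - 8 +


Processing tokens left to right:
Push 13, Push 3
Pop 13 and 3, compute 13 - 3 = 10, push 10
Push 8
Pop 10 and 8, compute 10 + 8 = 18, push 18
Stack result: 18

18


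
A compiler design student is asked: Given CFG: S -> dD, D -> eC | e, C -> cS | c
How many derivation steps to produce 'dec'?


Grammar: S -> dD, D -> eC | e, C -> cS | c
Deriving 'dec':
Step 1: S -> dD => dD
Step 2: D -> eC => deC
Step 3: C -> c => dec
Total derivation steps: 3

3


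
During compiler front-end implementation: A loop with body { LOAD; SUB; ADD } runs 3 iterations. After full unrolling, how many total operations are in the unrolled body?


Loop body operations: LOAD, SUB, ADD (3 ops per iteration)
Unrolling 3 iterations:
  Iteration 1: LOAD, SUB, ADD (3 ops)
  Iteration 2: LOAD, SUB, ADD (3 ops)
  Iteration 3: LOAD, SUB, ADD (3 ops)
Total: 3 iterations * 3 ops/iter = 9 operations

9


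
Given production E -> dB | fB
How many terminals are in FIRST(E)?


Production: E -> dB | fB
Examining each alternative for leading terminals:
  E -> dB : first terminal = 'd'
  E -> fB : first terminal = 'f'
FIRST(E) = {d, f}
Count: 2

2


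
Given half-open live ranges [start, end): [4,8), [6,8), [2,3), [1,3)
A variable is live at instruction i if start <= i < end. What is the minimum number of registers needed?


Live ranges:
  Var0: [4, 8)
  Var1: [6, 8)
  Var2: [2, 3)
  Var3: [1, 3)
Sweep-line events (position, delta, active):
  pos=1 start -> active=1
  pos=2 start -> active=2
  pos=3 end -> active=1
  pos=3 end -> active=0
  pos=4 start -> active=1
  pos=6 start -> active=2
  pos=8 end -> active=1
  pos=8 end -> active=0
Maximum simultaneous active: 2
Minimum registers needed: 2

2


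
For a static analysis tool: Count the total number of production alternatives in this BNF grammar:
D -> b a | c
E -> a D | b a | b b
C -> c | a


Counting alternatives per rule:
  D: 2 alternative(s)
  E: 3 alternative(s)
  C: 2 alternative(s)
Sum: 2 + 3 + 2 = 7

7


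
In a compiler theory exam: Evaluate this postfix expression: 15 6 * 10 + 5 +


Processing tokens left to right:
Push 15, Push 6
Pop 15 and 6, compute 15 * 6 = 90, push 90
Push 10
Pop 90 and 10, compute 90 + 10 = 100, push 100
Push 5
Pop 100 and 5, compute 100 + 5 = 105, push 105
Stack result: 105

105


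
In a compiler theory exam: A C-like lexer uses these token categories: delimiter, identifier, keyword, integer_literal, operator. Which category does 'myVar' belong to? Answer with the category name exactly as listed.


Token: 'myVar'
Checking categories:
  identifier: YES
  integer_literal: no
  operator: no
  keyword: no
  delimiter: no
Category: identifier

identifier


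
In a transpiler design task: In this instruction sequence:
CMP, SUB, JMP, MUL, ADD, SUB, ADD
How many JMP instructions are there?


Scanning instruction sequence for JMP:
  Position 1: CMP
  Position 2: SUB
  Position 3: JMP <- MATCH
  Position 4: MUL
  Position 5: ADD
  Position 6: SUB
  Position 7: ADD
Matches at positions: [3]
Total JMP count: 1

1


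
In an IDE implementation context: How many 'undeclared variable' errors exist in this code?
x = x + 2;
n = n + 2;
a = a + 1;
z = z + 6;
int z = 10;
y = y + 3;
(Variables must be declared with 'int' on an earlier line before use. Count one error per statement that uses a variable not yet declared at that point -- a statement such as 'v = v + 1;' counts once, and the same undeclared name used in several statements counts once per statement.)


Scanning code line by line:
  Line 1: use 'x' -> ERROR (undeclared)
  Line 2: use 'n' -> ERROR (undeclared)
  Line 3: use 'a' -> ERROR (undeclared)
  Line 4: use 'z' -> ERROR (undeclared)
  Line 5: declare 'z' -> declared = ['z']
  Line 6: use 'y' -> ERROR (undeclared)
Total undeclared variable errors: 5

5


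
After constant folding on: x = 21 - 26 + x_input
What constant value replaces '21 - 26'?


Identifying constant sub-expression:
  Original: x = 21 - 26 + x_input
  21 and 26 are both compile-time constants
  Evaluating: 21 - 26 = -5
  After folding: x = -5 + x_input

-5


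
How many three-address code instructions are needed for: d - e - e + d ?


Expression: d - e - e + d
Generating three-address code (respecting * over +/- precedence):
  Instruction 1: t1 = d - e
  Instruction 2: t2 = t1 - e
  Instruction 3: t3 = t2 + d
Total instructions: 3

3


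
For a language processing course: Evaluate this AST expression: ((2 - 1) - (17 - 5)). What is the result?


Expression: ((2 - 1) - (17 - 5))
Evaluating step by step:
  2 - 1 = 1
  17 - 5 = 12
  1 - 12 = -11
Result: -11

-11


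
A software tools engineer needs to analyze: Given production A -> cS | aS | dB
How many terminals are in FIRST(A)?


Production: A -> cS | aS | dB
Examining each alternative for leading terminals:
  A -> cS : first terminal = 'c'
  A -> aS : first terminal = 'a'
  A -> dB : first terminal = 'd'
FIRST(A) = {a, c, d}
Count: 3

3


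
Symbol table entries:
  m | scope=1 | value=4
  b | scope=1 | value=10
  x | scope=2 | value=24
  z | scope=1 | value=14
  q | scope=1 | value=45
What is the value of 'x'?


Searching symbol table for 'x':
  m | scope=1 | value=4
  b | scope=1 | value=10
  x | scope=2 | value=24 <- MATCH
  z | scope=1 | value=14
  q | scope=1 | value=45
Found 'x' at scope 2 with value 24

24


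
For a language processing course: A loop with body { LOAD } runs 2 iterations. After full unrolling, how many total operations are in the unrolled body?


Loop body operations: LOAD (1 op per iteration)
Unrolling 2 iterations:
  Iteration 1: LOAD (1 ops)
  Iteration 2: LOAD (1 ops)
Total: 2 iterations * 1 ops/iter = 2 operations

2


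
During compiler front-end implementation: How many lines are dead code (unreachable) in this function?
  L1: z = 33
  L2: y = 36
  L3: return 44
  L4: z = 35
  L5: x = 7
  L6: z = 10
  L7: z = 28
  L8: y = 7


Analyzing control flow:
  L1: reachable (before return)
  L2: reachable (before return)
  L3: reachable (return statement)
  L4: DEAD (after return at L3)
  L5: DEAD (after return at L3)
  L6: DEAD (after return at L3)
  L7: DEAD (after return at L3)
  L8: DEAD (after return at L3)
Return at L3, total lines = 8
Dead lines: L4 through L8
Count: 5

5


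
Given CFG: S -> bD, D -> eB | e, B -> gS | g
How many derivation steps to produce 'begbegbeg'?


Grammar: S -> bD, D -> eB | e, B -> gS | g
Deriving 'begbegbeg':
Step 1: S -> bD => bD
Step 2: D -> eB => beB
Step 3: B -> gS => begS
Step 4: S -> bD => begbD
Step 5: D -> eB => begbeB
Step 6: B -> gS => begbegS
Step 7: S -> bD => begbegbD
Step 8: D -> eB => begbegbeB
Step 9: B -> g => begbegbeg
Total derivation steps: 9

9


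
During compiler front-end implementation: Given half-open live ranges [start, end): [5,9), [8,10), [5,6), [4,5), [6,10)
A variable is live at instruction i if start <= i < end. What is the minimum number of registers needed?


Live ranges:
  Var0: [5, 9)
  Var1: [8, 10)
  Var2: [5, 6)
  Var3: [4, 5)
  Var4: [6, 10)
Sweep-line events (position, delta, active):
  pos=4 start -> active=1
  pos=5 end -> active=0
  pos=5 start -> active=1
  pos=5 start -> active=2
  pos=6 end -> active=1
  pos=6 start -> active=2
  pos=8 start -> active=3
  pos=9 end -> active=2
  pos=10 end -> active=1
  pos=10 end -> active=0
Maximum simultaneous active: 3
Minimum registers needed: 3

3


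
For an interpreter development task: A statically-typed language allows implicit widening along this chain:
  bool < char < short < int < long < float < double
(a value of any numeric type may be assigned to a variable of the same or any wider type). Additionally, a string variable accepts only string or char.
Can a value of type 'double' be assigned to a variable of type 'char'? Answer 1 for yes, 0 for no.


Target variable type: char
Source value type: double
Numeric ranks: double=6, char=1
Widening allowed iff rank(source) <= rank(target): 6 <= 1? No
Result: 0

0


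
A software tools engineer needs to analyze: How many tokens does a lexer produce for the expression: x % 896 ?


Scanning 'x % 896'
Token 1: 'x' -> identifier
Token 2: '%' -> operator
Token 3: '896' -> integer_literal
Total tokens: 3

3


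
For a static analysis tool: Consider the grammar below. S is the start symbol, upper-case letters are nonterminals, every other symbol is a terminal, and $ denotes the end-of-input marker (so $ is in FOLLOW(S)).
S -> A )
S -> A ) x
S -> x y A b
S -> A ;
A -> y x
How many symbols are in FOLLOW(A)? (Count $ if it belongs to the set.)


S is the start symbol and does not occur in any rule body, so FOLLOW(S) = {$}.
Examining every occurrence of A in a rule body:
  S -> A ) : A is followed by terminal ')' -> add ')'
  S -> A ) x : A is followed by terminal ')' -> add ')' (already in the set)
  S -> x y A b : A is followed by terminal 'b' -> add 'b'
  S -> A ; : A is followed by terminal ';' -> add ';'
  A -> y x : A does not occur in the body -> contributes nothing
FOLLOW(A) = {), ;, b}
Count: 3

3


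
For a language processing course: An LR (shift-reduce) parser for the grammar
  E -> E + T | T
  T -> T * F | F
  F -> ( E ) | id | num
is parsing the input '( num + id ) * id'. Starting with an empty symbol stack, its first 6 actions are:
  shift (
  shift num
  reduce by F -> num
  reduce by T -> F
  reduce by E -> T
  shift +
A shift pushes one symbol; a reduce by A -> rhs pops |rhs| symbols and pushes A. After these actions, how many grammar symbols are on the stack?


Tracking the symbol stack through each action:
  Action 1: shift '(' : push -> stack = [(] (size 1)
  Action 2: shift 'num' : push -> stack = [(, num] (size 2)
  Action 3: reduce by F -> num : pop 1, push F -> stack = [(, F] (size 2)
  Action 4: reduce by T -> F : pop 1, push T -> stack = [(, T] (size 2)
  Action 5: reduce by E -> T : pop 1, push E -> stack = [(, E] (size 2)
  Action 6: shift '+' : push -> stack = [(, E, +] (size 3)
Final stack size: 3

3


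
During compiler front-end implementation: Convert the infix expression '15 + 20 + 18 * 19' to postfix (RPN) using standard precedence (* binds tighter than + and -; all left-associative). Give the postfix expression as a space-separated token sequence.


Applying the shunting-yard algorithm:
  Operand 15 -> output
  Push '+' onto operator stack -> op-stack: [+]
  Operand 20 -> output
  See '+' (prec 1); top '+' (prec 1) >= it -> pop '+' to output
  Push '+' onto operator stack -> op-stack: [+]
  Operand 18 -> output
  Push '*' onto operator stack -> op-stack: [+, *]
  Operand 19 -> output
  End of input: pop '*' to output
  End of input: pop '+' to output
Postfix result: 15 20 + 18 19 * +

15 20 + 18 19 * +


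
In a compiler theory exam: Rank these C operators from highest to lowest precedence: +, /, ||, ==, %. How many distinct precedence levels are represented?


Looking up precedence for each operator:
  + -> precedence 5
  / -> precedence 6
  || -> precedence 1
  == -> precedence 3
  % -> precedence 6
Sorted highest to lowest: /, %, +, ==, ||
Distinct precedence values: [6, 5, 3, 1]
Number of distinct levels: 4

4


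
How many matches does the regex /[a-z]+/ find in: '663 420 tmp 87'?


Pattern: /[a-z]+/ (identifiers)
Input: '663 420 tmp 87'
Scanning for matches:
  Match 1: 'tmp'
Total matches: 1

1


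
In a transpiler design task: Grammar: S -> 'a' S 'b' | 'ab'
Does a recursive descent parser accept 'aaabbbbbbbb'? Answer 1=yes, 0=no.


Grammar accepts strings of the form a^n b^n (n >= 1)
Word: 'aaabbbbbbbb'
Counting: 3 a's and 8 b's
Check: 3 == 8? No
Mismatch: a-count != b-count
Rejected

0


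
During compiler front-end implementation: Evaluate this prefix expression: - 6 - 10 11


Parsing prefix expression: - 6 - 10 11
Step 1: Innermost operation '- 10 11'
  10 - 11 = -1
Step 2: Outer operation '- 6 [-1]'
  6 - -1 = 7

7


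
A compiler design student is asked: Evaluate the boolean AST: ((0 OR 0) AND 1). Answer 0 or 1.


Step 1: Evaluate inner node
  0 OR 0 = 0
Step 2: Evaluate root node
  0 AND 1 = 0

0


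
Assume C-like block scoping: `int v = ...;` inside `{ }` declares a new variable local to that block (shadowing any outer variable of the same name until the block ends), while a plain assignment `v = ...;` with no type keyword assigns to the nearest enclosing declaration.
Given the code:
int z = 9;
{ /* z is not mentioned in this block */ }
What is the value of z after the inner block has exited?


Analyzing scoping rules:
Outer scope: declares z = 9
Inner block: z is neither redeclared nor assigned -> unchanged
After the block -> 9
Result: 9

9
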